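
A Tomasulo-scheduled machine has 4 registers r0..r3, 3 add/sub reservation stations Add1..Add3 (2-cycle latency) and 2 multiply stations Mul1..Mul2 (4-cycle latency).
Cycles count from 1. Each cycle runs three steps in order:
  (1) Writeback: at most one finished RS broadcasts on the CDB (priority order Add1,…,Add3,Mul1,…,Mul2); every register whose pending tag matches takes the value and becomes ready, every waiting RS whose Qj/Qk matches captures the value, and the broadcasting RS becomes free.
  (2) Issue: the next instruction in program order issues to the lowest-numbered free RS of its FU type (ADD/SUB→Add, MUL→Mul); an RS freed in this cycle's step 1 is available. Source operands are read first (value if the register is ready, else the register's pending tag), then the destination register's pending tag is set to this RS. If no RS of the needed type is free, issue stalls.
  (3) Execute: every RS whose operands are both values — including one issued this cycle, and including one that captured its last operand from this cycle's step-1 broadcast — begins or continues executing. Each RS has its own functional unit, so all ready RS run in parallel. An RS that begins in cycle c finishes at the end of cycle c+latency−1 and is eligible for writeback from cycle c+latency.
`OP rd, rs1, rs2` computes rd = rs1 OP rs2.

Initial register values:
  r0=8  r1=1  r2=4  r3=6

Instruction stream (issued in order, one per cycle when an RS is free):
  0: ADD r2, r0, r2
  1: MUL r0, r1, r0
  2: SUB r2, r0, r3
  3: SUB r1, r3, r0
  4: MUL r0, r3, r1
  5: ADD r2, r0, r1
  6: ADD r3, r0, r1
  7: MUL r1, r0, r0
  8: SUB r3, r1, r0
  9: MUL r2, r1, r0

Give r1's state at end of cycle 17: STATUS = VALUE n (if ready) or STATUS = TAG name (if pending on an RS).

  c1: issue ADD r2<-Add1  regs: r0:8,r1:1,r2:Add1,r3:6
  c2: issue MUL r0<-Mul1  regs: r0:Mul1,r1:1,r2:Add1,r3:6
  c3: CDB Add1=12; issue SUB r2<-Add1  regs: r0:Mul1,r1:1,r2:Add1,r3:6
  c4: issue SUB r1<-Add2  regs: r0:Mul1,r1:Add2,r2:Add1,r3:6
  c5: issue MUL r0<-Mul2  regs: r0:Mul2,r1:Add2,r2:Add1,r3:6
  c6: CDB Mul1=8; issue ADD r2<-Add3  regs: r0:Mul2,r1:Add2,r2:Add3,r3:6
  c7: stall  regs: r0:Mul2,r1:Add2,r2:Add3,r3:6
  c8: CDB Add1=2; issue ADD r3<-Add1  regs: r0:Mul2,r1:Add2,r2:Add3,r3:Add1
  c9: CDB Add2=-2; issue MUL r1<-Mul1  regs: r0:Mul2,r1:Mul1,r2:Add3,r3:Add1
  c10: issue SUB r3<-Add2  regs: r0:Mul2,r1:Mul1,r2:Add3,r3:Add2
  c11: stall  regs: r0:Mul2,r1:Mul1,r2:Add3,r3:Add2
  c12: stall  regs: r0:Mul2,r1:Mul1,r2:Add3,r3:Add2
  c13: CDB Mul2=-12; issue MUL r2<-Mul2  regs: r0:-12,r1:Mul1,r2:Mul2,r3:Add2
  c14: -  regs: r0:-12,r1:Mul1,r2:Mul2,r3:Add2
  c15: CDB Add1=-14  regs: r0:-12,r1:Mul1,r2:Mul2,r3:Add2
  c16: CDB Add3=-14  regs: r0:-12,r1:Mul1,r2:Mul2,r3:Add2
  c17: CDB Mul1=144  regs: r0:-12,r1:144,r2:Mul2,r3:Add2

STATUS = VALUE 144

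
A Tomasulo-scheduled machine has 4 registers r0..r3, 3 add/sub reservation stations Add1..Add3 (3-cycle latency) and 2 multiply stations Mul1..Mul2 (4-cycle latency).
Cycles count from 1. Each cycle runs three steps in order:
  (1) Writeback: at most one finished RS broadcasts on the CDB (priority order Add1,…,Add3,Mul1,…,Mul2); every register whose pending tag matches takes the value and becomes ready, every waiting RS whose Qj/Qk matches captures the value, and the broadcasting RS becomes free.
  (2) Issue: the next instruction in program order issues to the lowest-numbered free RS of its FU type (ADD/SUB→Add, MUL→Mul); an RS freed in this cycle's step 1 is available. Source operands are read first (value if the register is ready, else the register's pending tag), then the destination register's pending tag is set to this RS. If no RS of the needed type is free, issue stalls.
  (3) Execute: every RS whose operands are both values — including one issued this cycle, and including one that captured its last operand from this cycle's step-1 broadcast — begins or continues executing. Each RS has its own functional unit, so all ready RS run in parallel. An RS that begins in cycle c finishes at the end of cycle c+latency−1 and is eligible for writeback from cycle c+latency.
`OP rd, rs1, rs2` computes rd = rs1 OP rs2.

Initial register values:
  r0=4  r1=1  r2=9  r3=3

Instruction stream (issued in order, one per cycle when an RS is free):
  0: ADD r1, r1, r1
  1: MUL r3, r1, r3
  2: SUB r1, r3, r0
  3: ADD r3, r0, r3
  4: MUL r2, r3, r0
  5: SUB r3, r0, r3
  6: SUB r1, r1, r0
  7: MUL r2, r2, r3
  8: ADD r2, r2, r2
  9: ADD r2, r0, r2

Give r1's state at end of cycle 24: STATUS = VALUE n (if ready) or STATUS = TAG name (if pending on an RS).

STATUS = VALUE -2

  c1: issue ADD r1<-Add1  regs: r0:4,r1:Add1,r2:9,r3:3
  c2: issue MUL r3<-Mul1  regs: r0:4,r1:Add1,r2:9,r3:Mul1
  c3: issue SUB r1<-Add2  regs: r0:4,r1:Add2,r2:9,r3:Mul1
  c4: CDB Add1=2; issue ADD r3<-Add1  regs: r0:4,r1:Add2,r2:9,r3:Add1
  c5: issue MUL r2<-Mul2  regs: r0:4,r1:Add2,r2:Mul2,r3:Add1
  c6: issue SUB r3<-Add3  regs: r0:4,r1:Add2,r2:Mul2,r3:Add3
  c7: stall  regs: r0:4,r1:Add2,r2:Mul2,r3:Add3
  c8: CDB Mul1=6; stall  regs: r0:4,r1:Add2,r2:Mul2,r3:Add3
  c9: stall  regs: r0:4,r1:Add2,r2:Mul2,r3:Add3
  c10: stall  regs: r0:4,r1:Add2,r2:Mul2,r3:Add3
  c11: CDB Add1=10; issue SUB r1<-Add1  regs: r0:4,r1:Add1,r2:Mul2,r3:Add3
  c12: CDB Add2=2; issue MUL r2<-Mul1  regs: r0:4,r1:Add1,r2:Mul1,r3:Add3
  c13: issue ADD r2<-Add2  regs: r0:4,r1:Add1,r2:Add2,r3:Add3
  c14: CDB Add3=-6; issue ADD r2<-Add3  regs: r0:4,r1:Add1,r2:Add3,r3:-6
  c15: CDB Add1=-2  regs: r0:4,r1:-2,r2:Add3,r3:-6
  c16: CDB Mul2=40  regs: r0:4,r1:-2,r2:Add3,r3:-6
  c17: -  regs: r0:4,r1:-2,r2:Add3,r3:-6
  c18: -  regs: r0:4,r1:-2,r2:Add3,r3:-6
  c19: -  regs: r0:4,r1:-2,r2:Add3,r3:-6
  c20: CDB Mul1=-240  regs: r0:4,r1:-2,r2:Add3,r3:-6
  c21: -  regs: r0:4,r1:-2,r2:Add3,r3:-6
  c22: -  regs: r0:4,r1:-2,r2:Add3,r3:-6
  c23: CDB Add2=-480  regs: r0:4,r1:-2,r2:Add3,r3:-6
  c24: -  regs: r0:4,r1:-2,r2:Add3,r3:-6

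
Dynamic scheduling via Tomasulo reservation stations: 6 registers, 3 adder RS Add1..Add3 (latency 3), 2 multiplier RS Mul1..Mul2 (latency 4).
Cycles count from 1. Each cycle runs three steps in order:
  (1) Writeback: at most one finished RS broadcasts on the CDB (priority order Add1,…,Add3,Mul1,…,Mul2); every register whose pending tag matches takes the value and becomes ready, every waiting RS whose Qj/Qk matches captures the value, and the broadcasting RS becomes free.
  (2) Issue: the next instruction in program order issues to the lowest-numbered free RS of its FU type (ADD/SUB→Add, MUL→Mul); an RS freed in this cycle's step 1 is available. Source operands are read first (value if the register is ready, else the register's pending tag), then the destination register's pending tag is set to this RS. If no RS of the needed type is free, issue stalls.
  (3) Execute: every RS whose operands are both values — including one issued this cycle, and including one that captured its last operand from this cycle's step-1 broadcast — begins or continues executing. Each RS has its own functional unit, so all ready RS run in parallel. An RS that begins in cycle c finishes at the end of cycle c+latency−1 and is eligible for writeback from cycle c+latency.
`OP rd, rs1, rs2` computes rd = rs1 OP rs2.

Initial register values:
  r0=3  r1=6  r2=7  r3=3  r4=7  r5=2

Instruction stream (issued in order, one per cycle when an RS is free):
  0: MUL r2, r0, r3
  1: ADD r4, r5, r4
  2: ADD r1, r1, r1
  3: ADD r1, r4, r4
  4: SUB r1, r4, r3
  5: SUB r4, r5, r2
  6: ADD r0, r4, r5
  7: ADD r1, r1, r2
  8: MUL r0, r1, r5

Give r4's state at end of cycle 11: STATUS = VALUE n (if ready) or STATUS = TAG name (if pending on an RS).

c1: issue MUL r2<-Mul1 | r0:3,r1:6,r2:Mul1,r3:3,r4:7,r5:2
c2: issue ADD r4<-Add1 | r0:3,r1:6,r2:Mul1,r3:3,r4:Add1,r5:2
c3: issue ADD r1<-Add2 | r0:3,r1:Add2,r2:Mul1,r3:3,r4:Add1,r5:2
c4: issue ADD r1<-Add3 | r0:3,r1:Add3,r2:Mul1,r3:3,r4:Add1,r5:2
c5: CDB Add1=9; issue SUB r1<-Add1 | r0:3,r1:Add1,r2:Mul1,r3:3,r4:9,r5:2
c6: CDB Add2=12; issue SUB r4<-Add2 | r0:3,r1:Add1,r2:Mul1,r3:3,r4:Add2,r5:2
c7: CDB Mul1=9; stall | r0:3,r1:Add1,r2:9,r3:3,r4:Add2,r5:2
c8: CDB Add1=6; issue ADD r0<-Add1 | r0:Add1,r1:6,r2:9,r3:3,r4:Add2,r5:2
c9: CDB Add3=18; issue ADD r1<-Add3 | r0:Add1,r1:Add3,r2:9,r3:3,r4:Add2,r5:2
c10: CDB Add2=-7; issue MUL r0<-Mul1 | r0:Mul1,r1:Add3,r2:9,r3:3,r4:-7,r5:2
c11: - | r0:Mul1,r1:Add3,r2:9,r3:3,r4:-7,r5:2

STATUS = VALUE -7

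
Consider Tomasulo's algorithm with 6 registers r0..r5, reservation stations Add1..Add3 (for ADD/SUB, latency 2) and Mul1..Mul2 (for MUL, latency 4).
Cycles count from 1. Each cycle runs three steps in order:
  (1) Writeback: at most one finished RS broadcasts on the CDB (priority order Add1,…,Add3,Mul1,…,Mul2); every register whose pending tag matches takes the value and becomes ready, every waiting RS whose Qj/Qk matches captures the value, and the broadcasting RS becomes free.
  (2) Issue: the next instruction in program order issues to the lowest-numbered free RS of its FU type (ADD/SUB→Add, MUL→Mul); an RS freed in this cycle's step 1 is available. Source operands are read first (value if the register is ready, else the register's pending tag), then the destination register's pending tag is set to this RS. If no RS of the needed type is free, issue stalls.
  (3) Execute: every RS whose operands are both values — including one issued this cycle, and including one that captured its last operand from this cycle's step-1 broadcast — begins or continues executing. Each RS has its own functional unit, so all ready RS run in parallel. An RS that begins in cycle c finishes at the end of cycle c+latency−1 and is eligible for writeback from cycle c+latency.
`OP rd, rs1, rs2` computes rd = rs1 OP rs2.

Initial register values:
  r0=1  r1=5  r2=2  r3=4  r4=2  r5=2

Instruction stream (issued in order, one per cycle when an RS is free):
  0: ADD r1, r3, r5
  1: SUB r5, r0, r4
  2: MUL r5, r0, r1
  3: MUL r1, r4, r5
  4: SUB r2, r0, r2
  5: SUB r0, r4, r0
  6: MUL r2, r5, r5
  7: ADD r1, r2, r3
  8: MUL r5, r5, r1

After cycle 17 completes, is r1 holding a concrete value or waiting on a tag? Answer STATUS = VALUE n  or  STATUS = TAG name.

STATUS = VALUE 40

  c1: issue ADD r1<-Add1  regs: r0:1,r1:Add1,r2:2,r3:4,r4:2,r5:2
  c2: issue SUB r5<-Add2  regs: r0:1,r1:Add1,r2:2,r3:4,r4:2,r5:Add2
  c3: CDB Add1=6; issue MUL r5<-Mul1  regs: r0:1,r1:6,r2:2,r3:4,r4:2,r5:Mul1
  c4: CDB Add2=-1; issue MUL r1<-Mul2  regs: r0:1,r1:Mul2,r2:2,r3:4,r4:2,r5:Mul1
  c5: issue SUB r2<-Add1  regs: r0:1,r1:Mul2,r2:Add1,r3:4,r4:2,r5:Mul1
  c6: issue SUB r0<-Add2  regs: r0:Add2,r1:Mul2,r2:Add1,r3:4,r4:2,r5:Mul1
  c7: CDB Add1=-1; stall  regs: r0:Add2,r1:Mul2,r2:-1,r3:4,r4:2,r5:Mul1
  c8: CDB Add2=1; stall  regs: r0:1,r1:Mul2,r2:-1,r3:4,r4:2,r5:Mul1
  c9: CDB Mul1=6; issue MUL r2<-Mul1  regs: r0:1,r1:Mul2,r2:Mul1,r3:4,r4:2,r5:6
  c10: issue ADD r1<-Add1  regs: r0:1,r1:Add1,r2:Mul1,r3:4,r4:2,r5:6
  c11: stall  regs: r0:1,r1:Add1,r2:Mul1,r3:4,r4:2,r5:6
  c12: stall  regs: r0:1,r1:Add1,r2:Mul1,r3:4,r4:2,r5:6
  c13: CDB Mul1=36; issue MUL r5<-Mul1  regs: r0:1,r1:Add1,r2:36,r3:4,r4:2,r5:Mul1
  c14: CDB Mul2=12  regs: r0:1,r1:Add1,r2:36,r3:4,r4:2,r5:Mul1
  c15: CDB Add1=40  regs: r0:1,r1:40,r2:36,r3:4,r4:2,r5:Mul1
  c16: -  regs: r0:1,r1:40,r2:36,r3:4,r4:2,r5:Mul1
  c17: -  regs: r0:1,r1:40,r2:36,r3:4,r4:2,r5:Mul1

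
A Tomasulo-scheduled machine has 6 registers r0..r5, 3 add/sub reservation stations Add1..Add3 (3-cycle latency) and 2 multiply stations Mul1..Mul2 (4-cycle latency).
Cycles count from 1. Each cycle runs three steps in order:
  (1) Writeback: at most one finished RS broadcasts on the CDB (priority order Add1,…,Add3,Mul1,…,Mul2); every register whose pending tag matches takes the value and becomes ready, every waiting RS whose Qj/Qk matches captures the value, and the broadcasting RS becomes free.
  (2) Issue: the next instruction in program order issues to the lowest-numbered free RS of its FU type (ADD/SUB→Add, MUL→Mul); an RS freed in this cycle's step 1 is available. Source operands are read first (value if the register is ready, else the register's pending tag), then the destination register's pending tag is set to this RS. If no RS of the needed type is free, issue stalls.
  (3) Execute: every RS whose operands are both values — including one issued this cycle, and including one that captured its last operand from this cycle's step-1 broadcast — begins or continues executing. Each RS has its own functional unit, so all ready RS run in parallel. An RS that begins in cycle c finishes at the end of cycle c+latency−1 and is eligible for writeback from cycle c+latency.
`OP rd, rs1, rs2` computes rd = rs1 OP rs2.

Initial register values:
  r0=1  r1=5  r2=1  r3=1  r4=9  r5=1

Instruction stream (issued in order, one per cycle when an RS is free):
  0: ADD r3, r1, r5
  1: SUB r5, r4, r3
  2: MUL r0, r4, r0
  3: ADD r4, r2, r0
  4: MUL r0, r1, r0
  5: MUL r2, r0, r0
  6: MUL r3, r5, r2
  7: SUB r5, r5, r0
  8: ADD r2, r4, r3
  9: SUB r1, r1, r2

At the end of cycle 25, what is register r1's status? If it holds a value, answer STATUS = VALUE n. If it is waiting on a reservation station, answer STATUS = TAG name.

c1: issue ADD r3<-Add1 | r0:1,r1:5,r2:1,r3:Add1,r4:9,r5:1
c2: issue SUB r5<-Add2 | r0:1,r1:5,r2:1,r3:Add1,r4:9,r5:Add2
c3: issue MUL r0<-Mul1 | r0:Mul1,r1:5,r2:1,r3:Add1,r4:9,r5:Add2
c4: CDB Add1=6; issue ADD r4<-Add1 | r0:Mul1,r1:5,r2:1,r3:6,r4:Add1,r5:Add2
c5: issue MUL r0<-Mul2 | r0:Mul2,r1:5,r2:1,r3:6,r4:Add1,r5:Add2
c6: stall | r0:Mul2,r1:5,r2:1,r3:6,r4:Add1,r5:Add2
c7: CDB Add2=3; stall | r0:Mul2,r1:5,r2:1,r3:6,r4:Add1,r5:3
c8: CDB Mul1=9; issue MUL r2<-Mul1 | r0:Mul2,r1:5,r2:Mul1,r3:6,r4:Add1,r5:3
c9: stall | r0:Mul2,r1:5,r2:Mul1,r3:6,r4:Add1,r5:3
c10: stall | r0:Mul2,r1:5,r2:Mul1,r3:6,r4:Add1,r5:3
c11: CDB Add1=10; stall | r0:Mul2,r1:5,r2:Mul1,r3:6,r4:10,r5:3
c12: CDB Mul2=45; issue MUL r3<-Mul2 | r0:45,r1:5,r2:Mul1,r3:Mul2,r4:10,r5:3
c13: issue SUB r5<-Add1 | r0:45,r1:5,r2:Mul1,r3:Mul2,r4:10,r5:Add1
c14: issue ADD r2<-Add2 | r0:45,r1:5,r2:Add2,r3:Mul2,r4:10,r5:Add1
c15: issue SUB r1<-Add3 | r0:45,r1:Add3,r2:Add2,r3:Mul2,r4:10,r5:Add1
c16: CDB Add1=-42 | r0:45,r1:Add3,r2:Add2,r3:Mul2,r4:10,r5:-42
c17: CDB Mul1=2025 | r0:45,r1:Add3,r2:Add2,r3:Mul2,r4:10,r5:-42
c18: - | r0:45,r1:Add3,r2:Add2,r3:Mul2,r4:10,r5:-42
c19: - | r0:45,r1:Add3,r2:Add2,r3:Mul2,r4:10,r5:-42
c20: - | r0:45,r1:Add3,r2:Add2,r3:Mul2,r4:10,r5:-42
c21: CDB Mul2=6075 | r0:45,r1:Add3,r2:Add2,r3:6075,r4:10,r5:-42
c22: - | r0:45,r1:Add3,r2:Add2,r3:6075,r4:10,r5:-42
c23: - | r0:45,r1:Add3,r2:Add2,r3:6075,r4:10,r5:-42
c24: CDB Add2=6085 | r0:45,r1:Add3,r2:6085,r3:6075,r4:10,r5:-42
c25: - | r0:45,r1:Add3,r2:6085,r3:6075,r4:10,r5:-42

STATUS = TAG Add3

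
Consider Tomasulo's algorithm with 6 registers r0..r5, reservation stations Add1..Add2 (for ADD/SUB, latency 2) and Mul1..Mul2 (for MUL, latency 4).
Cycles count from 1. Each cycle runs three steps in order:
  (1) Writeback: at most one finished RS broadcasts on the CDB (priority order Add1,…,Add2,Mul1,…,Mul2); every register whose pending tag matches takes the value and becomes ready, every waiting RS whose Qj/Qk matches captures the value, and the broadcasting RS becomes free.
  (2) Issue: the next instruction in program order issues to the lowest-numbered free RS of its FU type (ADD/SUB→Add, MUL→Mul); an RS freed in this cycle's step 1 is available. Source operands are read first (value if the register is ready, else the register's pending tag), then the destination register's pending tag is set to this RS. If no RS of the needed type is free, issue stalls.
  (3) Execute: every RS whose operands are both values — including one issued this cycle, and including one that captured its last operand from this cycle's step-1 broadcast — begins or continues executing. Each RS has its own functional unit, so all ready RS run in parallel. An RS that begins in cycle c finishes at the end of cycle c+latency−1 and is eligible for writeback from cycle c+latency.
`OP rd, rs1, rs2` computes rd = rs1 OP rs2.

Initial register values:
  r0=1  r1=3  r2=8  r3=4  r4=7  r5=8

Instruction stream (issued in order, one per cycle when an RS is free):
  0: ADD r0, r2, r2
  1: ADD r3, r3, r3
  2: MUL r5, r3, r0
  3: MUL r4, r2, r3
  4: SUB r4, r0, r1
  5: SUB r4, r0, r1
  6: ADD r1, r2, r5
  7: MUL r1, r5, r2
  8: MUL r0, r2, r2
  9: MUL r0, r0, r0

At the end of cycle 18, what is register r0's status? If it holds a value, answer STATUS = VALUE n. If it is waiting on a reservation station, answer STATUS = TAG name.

c1: issue ADD r0<-Add1 | r0:Add1,r1:3,r2:8,r3:4,r4:7,r5:8
c2: issue ADD r3<-Add2 | r0:Add1,r1:3,r2:8,r3:Add2,r4:7,r5:8
c3: CDB Add1=16; issue MUL r5<-Mul1 | r0:16,r1:3,r2:8,r3:Add2,r4:7,r5:Mul1
c4: CDB Add2=8; issue MUL r4<-Mul2 | r0:16,r1:3,r2:8,r3:8,r4:Mul2,r5:Mul1
c5: issue SUB r4<-Add1 | r0:16,r1:3,r2:8,r3:8,r4:Add1,r5:Mul1
c6: issue SUB r4<-Add2 | r0:16,r1:3,r2:8,r3:8,r4:Add2,r5:Mul1
c7: CDB Add1=13; issue ADD r1<-Add1 | r0:16,r1:Add1,r2:8,r3:8,r4:Add2,r5:Mul1
c8: CDB Add2=13; stall | r0:16,r1:Add1,r2:8,r3:8,r4:13,r5:Mul1
c9: CDB Mul1=128; issue MUL r1<-Mul1 | r0:16,r1:Mul1,r2:8,r3:8,r4:13,r5:128
c10: CDB Mul2=64; issue MUL r0<-Mul2 | r0:Mul2,r1:Mul1,r2:8,r3:8,r4:13,r5:128
c11: CDB Add1=136; stall | r0:Mul2,r1:Mul1,r2:8,r3:8,r4:13,r5:128
c12: stall | r0:Mul2,r1:Mul1,r2:8,r3:8,r4:13,r5:128
c13: CDB Mul1=1024; issue MUL r0<-Mul1 | r0:Mul1,r1:1024,r2:8,r3:8,r4:13,r5:128
c14: CDB Mul2=64 | r0:Mul1,r1:1024,r2:8,r3:8,r4:13,r5:128
c15: - | r0:Mul1,r1:1024,r2:8,r3:8,r4:13,r5:128
c16: - | r0:Mul1,r1:1024,r2:8,r3:8,r4:13,r5:128
c17: - | r0:Mul1,r1:1024,r2:8,r3:8,r4:13,r5:128
c18: CDB Mul1=4096 | r0:4096,r1:1024,r2:8,r3:8,r4:13,r5:128

STATUS = VALUE 4096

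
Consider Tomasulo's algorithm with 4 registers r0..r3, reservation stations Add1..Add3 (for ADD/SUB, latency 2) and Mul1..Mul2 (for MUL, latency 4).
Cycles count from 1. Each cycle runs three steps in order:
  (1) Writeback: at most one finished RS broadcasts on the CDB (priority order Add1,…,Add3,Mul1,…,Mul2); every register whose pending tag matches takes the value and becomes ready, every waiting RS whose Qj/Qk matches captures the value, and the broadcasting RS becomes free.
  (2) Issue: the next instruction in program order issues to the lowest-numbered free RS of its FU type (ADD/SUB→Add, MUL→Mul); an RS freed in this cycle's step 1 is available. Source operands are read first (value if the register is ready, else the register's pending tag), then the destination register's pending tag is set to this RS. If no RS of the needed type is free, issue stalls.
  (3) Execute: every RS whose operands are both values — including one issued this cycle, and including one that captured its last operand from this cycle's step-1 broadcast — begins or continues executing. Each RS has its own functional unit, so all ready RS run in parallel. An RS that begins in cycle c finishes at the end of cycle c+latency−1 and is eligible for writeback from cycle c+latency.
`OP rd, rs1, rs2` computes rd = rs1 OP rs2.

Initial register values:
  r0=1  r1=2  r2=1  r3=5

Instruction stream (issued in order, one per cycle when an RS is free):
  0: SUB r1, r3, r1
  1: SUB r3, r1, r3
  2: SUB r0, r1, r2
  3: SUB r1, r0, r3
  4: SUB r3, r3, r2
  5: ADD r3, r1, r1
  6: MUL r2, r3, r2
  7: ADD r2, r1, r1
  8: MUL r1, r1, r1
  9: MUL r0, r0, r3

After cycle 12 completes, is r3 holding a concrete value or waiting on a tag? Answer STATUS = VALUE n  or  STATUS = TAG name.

  c1: issue SUB r1<-Add1  regs: r0:1,r1:Add1,r2:1,r3:5
  c2: issue SUB r3<-Add2  regs: r0:1,r1:Add1,r2:1,r3:Add2
  c3: CDB Add1=3; issue SUB r0<-Add1  regs: r0:Add1,r1:3,r2:1,r3:Add2
  c4: issue SUB r1<-Add3  regs: r0:Add1,r1:Add3,r2:1,r3:Add2
  c5: CDB Add1=2; issue SUB r3<-Add1  regs: r0:2,r1:Add3,r2:1,r3:Add1
  c6: CDB Add2=-2; issue ADD r3<-Add2  regs: r0:2,r1:Add3,r2:1,r3:Add2
  c7: issue MUL r2<-Mul1  regs: r0:2,r1:Add3,r2:Mul1,r3:Add2
  c8: CDB Add1=-3; issue ADD r2<-Add1  regs: r0:2,r1:Add3,r2:Add1,r3:Add2
  c9: CDB Add3=4; issue MUL r1<-Mul2  regs: r0:2,r1:Mul2,r2:Add1,r3:Add2
  c10: stall  regs: r0:2,r1:Mul2,r2:Add1,r3:Add2
  c11: CDB Add1=8; stall  regs: r0:2,r1:Mul2,r2:8,r3:Add2
  c12: CDB Add2=8; stall  regs: r0:2,r1:Mul2,r2:8,r3:8

STATUS = VALUE 8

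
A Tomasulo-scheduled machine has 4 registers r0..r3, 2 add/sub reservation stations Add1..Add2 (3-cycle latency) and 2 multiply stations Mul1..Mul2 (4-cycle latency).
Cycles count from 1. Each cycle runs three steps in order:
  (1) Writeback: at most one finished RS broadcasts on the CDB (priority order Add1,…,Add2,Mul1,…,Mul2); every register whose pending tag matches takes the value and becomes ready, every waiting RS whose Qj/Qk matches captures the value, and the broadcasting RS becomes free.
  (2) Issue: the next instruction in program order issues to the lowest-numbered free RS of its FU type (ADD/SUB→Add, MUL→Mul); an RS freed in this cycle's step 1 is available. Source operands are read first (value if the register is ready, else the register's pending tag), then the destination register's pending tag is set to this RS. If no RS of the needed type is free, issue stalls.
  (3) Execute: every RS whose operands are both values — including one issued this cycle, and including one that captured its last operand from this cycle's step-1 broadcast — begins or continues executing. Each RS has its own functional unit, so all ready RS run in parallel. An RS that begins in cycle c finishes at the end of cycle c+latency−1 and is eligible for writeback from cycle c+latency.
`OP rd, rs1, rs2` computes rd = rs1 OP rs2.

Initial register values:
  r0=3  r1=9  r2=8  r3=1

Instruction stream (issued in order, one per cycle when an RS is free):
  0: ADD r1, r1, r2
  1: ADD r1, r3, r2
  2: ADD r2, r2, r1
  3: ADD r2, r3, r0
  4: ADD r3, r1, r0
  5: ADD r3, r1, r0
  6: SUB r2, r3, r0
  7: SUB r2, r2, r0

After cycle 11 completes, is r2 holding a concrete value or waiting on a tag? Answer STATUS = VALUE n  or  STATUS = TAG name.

cycle 1: issue ADD r1<-Add1 // r0:3,r1:Add1,r2:8,r3:1
cycle 2: issue ADD r1<-Add2 // r0:3,r1:Add2,r2:8,r3:1
cycle 3: stall // r0:3,r1:Add2,r2:8,r3:1
cycle 4: CDB Add1=17; issue ADD r2<-Add1 // r0:3,r1:Add2,r2:Add1,r3:1
cycle 5: CDB Add2=9; issue ADD r2<-Add2 // r0:3,r1:9,r2:Add2,r3:1
cycle 6: stall // r0:3,r1:9,r2:Add2,r3:1
cycle 7: stall // r0:3,r1:9,r2:Add2,r3:1
cycle 8: CDB Add1=17; issue ADD r3<-Add1 // r0:3,r1:9,r2:Add2,r3:Add1
cycle 9: CDB Add2=4; issue ADD r3<-Add2 // r0:3,r1:9,r2:4,r3:Add2
cycle 10: stall // r0:3,r1:9,r2:4,r3:Add2
cycle 11: CDB Add1=12; issue SUB r2<-Add1 // r0:3,r1:9,r2:Add1,r3:Add2

STATUS = TAG Add1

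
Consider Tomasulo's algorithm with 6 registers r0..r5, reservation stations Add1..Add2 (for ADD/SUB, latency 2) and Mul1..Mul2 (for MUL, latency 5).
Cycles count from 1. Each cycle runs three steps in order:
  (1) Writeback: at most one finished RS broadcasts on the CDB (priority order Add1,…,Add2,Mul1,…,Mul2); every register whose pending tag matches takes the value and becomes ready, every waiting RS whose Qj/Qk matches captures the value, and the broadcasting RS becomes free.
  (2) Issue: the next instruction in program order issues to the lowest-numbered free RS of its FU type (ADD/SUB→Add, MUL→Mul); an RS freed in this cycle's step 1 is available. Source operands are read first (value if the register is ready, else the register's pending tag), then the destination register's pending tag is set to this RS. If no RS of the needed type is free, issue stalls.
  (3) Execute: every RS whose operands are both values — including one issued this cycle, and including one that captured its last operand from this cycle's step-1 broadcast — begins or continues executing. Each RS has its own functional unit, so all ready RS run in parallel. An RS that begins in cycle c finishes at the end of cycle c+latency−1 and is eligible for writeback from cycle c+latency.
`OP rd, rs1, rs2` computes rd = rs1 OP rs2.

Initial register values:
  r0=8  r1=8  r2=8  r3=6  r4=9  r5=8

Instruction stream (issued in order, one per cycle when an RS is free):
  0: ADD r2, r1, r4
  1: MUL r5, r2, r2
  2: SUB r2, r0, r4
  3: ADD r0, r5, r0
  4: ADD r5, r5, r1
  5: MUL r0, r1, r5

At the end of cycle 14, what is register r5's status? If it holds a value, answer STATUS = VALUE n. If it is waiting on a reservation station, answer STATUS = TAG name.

STATUS = VALUE 297

cycle 1: issue ADD r2<-Add1 // r0:8,r1:8,r2:Add1,r3:6,r4:9,r5:8
cycle 2: issue MUL r5<-Mul1 // r0:8,r1:8,r2:Add1,r3:6,r4:9,r5:Mul1
cycle 3: CDB Add1=17; issue SUB r2<-Add1 // r0:8,r1:8,r2:Add1,r3:6,r4:9,r5:Mul1
cycle 4: issue ADD r0<-Add2 // r0:Add2,r1:8,r2:Add1,r3:6,r4:9,r5:Mul1
cycle 5: CDB Add1=-1; issue ADD r5<-Add1 // r0:Add2,r1:8,r2:-1,r3:6,r4:9,r5:Add1
cycle 6: issue MUL r0<-Mul2 // r0:Mul2,r1:8,r2:-1,r3:6,r4:9,r5:Add1
cycle 7: - // r0:Mul2,r1:8,r2:-1,r3:6,r4:9,r5:Add1
cycle 8: CDB Mul1=289 // r0:Mul2,r1:8,r2:-1,r3:6,r4:9,r5:Add1
cycle 9: - // r0:Mul2,r1:8,r2:-1,r3:6,r4:9,r5:Add1
cycle 10: CDB Add1=297 // r0:Mul2,r1:8,r2:-1,r3:6,r4:9,r5:297
cycle 11: CDB Add2=297 // r0:Mul2,r1:8,r2:-1,r3:6,r4:9,r5:297
cycle 12: - // r0:Mul2,r1:8,r2:-1,r3:6,r4:9,r5:297
cycle 13: - // r0:Mul2,r1:8,r2:-1,r3:6,r4:9,r5:297
cycle 14: - // r0:Mul2,r1:8,r2:-1,r3:6,r4:9,r5:297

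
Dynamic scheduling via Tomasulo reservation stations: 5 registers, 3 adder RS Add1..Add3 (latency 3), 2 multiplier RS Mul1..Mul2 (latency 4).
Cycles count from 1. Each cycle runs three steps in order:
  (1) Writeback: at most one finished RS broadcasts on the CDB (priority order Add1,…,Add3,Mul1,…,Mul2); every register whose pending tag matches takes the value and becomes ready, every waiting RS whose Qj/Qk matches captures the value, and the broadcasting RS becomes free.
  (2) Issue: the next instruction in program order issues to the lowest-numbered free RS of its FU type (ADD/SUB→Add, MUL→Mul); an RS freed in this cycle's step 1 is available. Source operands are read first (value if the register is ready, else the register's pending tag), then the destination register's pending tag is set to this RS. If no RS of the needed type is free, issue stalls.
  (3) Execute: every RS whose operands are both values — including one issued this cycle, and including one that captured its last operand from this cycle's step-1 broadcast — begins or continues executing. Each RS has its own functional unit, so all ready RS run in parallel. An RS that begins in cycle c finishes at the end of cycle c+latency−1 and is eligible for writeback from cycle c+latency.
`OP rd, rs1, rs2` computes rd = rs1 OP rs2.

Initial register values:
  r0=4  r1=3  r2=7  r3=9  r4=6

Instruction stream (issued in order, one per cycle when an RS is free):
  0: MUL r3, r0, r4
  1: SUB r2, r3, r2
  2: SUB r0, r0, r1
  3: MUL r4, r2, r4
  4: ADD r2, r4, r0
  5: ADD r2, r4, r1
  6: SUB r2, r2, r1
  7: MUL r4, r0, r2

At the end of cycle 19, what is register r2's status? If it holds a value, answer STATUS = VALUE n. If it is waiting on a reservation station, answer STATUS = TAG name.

STATUS = VALUE 102

c1: issue MUL r3<-Mul1 | r0:4,r1:3,r2:7,r3:Mul1,r4:6
c2: issue SUB r2<-Add1 | r0:4,r1:3,r2:Add1,r3:Mul1,r4:6
c3: issue SUB r0<-Add2 | r0:Add2,r1:3,r2:Add1,r3:Mul1,r4:6
c4: issue MUL r4<-Mul2 | r0:Add2,r1:3,r2:Add1,r3:Mul1,r4:Mul2
c5: CDB Mul1=24; issue ADD r2<-Add3 | r0:Add2,r1:3,r2:Add3,r3:24,r4:Mul2
c6: CDB Add2=1; issue ADD r2<-Add2 | r0:1,r1:3,r2:Add2,r3:24,r4:Mul2
c7: stall | r0:1,r1:3,r2:Add2,r3:24,r4:Mul2
c8: CDB Add1=17; issue SUB r2<-Add1 | r0:1,r1:3,r2:Add1,r3:24,r4:Mul2
c9: issue MUL r4<-Mul1 | r0:1,r1:3,r2:Add1,r3:24,r4:Mul1
c10: - | r0:1,r1:3,r2:Add1,r3:24,r4:Mul1
c11: - | r0:1,r1:3,r2:Add1,r3:24,r4:Mul1
c12: CDB Mul2=102 | r0:1,r1:3,r2:Add1,r3:24,r4:Mul1
c13: - | r0:1,r1:3,r2:Add1,r3:24,r4:Mul1
c14: - | r0:1,r1:3,r2:Add1,r3:24,r4:Mul1
c15: CDB Add2=105 | r0:1,r1:3,r2:Add1,r3:24,r4:Mul1
c16: CDB Add3=103 | r0:1,r1:3,r2:Add1,r3:24,r4:Mul1
c17: - | r0:1,r1:3,r2:Add1,r3:24,r4:Mul1
c18: CDB Add1=102 | r0:1,r1:3,r2:102,r3:24,r4:Mul1
c19: - | r0:1,r1:3,r2:102,r3:24,r4:Mul1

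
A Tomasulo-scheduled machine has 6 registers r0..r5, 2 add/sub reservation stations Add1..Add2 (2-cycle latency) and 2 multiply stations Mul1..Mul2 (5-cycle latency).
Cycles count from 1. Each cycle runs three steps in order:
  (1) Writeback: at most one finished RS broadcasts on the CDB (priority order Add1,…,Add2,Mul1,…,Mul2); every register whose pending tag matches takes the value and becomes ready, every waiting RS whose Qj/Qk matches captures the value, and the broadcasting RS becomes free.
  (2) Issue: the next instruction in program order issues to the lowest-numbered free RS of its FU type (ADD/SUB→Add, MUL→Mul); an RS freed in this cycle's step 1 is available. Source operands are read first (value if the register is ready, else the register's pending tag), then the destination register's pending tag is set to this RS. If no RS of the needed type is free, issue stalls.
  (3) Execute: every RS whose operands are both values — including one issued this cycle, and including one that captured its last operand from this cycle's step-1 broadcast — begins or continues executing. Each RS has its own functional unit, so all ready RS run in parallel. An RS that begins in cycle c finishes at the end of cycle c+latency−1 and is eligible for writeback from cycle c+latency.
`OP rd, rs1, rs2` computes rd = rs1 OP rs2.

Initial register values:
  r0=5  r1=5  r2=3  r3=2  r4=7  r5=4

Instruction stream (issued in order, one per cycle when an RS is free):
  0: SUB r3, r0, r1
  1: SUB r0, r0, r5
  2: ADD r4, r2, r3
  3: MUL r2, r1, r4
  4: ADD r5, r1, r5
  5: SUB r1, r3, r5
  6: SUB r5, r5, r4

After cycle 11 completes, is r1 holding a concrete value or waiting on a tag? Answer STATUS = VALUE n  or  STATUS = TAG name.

STATUS = VALUE -9

c1: issue SUB r3<-Add1 | r0:5,r1:5,r2:3,r3:Add1,r4:7,r5:4
c2: issue SUB r0<-Add2 | r0:Add2,r1:5,r2:3,r3:Add1,r4:7,r5:4
c3: CDB Add1=0; issue ADD r4<-Add1 | r0:Add2,r1:5,r2:3,r3:0,r4:Add1,r5:4
c4: CDB Add2=1; issue MUL r2<-Mul1 | r0:1,r1:5,r2:Mul1,r3:0,r4:Add1,r5:4
c5: CDB Add1=3; issue ADD r5<-Add1 | r0:1,r1:5,r2:Mul1,r3:0,r4:3,r5:Add1
c6: issue SUB r1<-Add2 | r0:1,r1:Add2,r2:Mul1,r3:0,r4:3,r5:Add1
c7: CDB Add1=9; issue SUB r5<-Add1 | r0:1,r1:Add2,r2:Mul1,r3:0,r4:3,r5:Add1
c8: - | r0:1,r1:Add2,r2:Mul1,r3:0,r4:3,r5:Add1
c9: CDB Add1=6 | r0:1,r1:Add2,r2:Mul1,r3:0,r4:3,r5:6
c10: CDB Add2=-9 | r0:1,r1:-9,r2:Mul1,r3:0,r4:3,r5:6
c11: CDB Mul1=15 | r0:1,r1:-9,r2:15,r3:0,r4:3,r5:6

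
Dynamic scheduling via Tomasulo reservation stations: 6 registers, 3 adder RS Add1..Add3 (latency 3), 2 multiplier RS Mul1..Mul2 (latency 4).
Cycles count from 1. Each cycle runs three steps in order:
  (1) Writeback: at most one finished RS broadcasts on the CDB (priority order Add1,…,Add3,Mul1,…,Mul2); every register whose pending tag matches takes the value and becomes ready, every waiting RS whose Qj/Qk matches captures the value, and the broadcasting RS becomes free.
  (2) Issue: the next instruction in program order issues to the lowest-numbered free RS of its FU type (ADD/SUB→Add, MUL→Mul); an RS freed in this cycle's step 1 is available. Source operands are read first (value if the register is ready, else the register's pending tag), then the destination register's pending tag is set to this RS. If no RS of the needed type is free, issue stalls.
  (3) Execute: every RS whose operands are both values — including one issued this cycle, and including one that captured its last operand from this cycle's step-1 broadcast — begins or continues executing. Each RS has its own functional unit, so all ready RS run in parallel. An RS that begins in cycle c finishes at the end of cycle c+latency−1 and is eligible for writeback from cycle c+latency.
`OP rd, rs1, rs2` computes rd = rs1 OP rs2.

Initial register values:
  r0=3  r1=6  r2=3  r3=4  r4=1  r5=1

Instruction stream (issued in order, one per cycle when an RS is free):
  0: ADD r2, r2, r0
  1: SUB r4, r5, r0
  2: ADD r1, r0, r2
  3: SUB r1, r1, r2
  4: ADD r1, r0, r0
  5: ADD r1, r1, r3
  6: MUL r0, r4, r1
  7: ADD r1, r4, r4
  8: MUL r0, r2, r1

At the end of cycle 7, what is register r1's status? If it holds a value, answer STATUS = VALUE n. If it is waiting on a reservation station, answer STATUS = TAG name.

STATUS = TAG Add3

  c1: issue ADD r2<-Add1  regs: r0:3,r1:6,r2:Add1,r3:4,r4:1,r5:1
  c2: issue SUB r4<-Add2  regs: r0:3,r1:6,r2:Add1,r3:4,r4:Add2,r5:1
  c3: issue ADD r1<-Add3  regs: r0:3,r1:Add3,r2:Add1,r3:4,r4:Add2,r5:1
  c4: CDB Add1=6; issue SUB r1<-Add1  regs: r0:3,r1:Add1,r2:6,r3:4,r4:Add2,r5:1
  c5: CDB Add2=-2; issue ADD r1<-Add2  regs: r0:3,r1:Add2,r2:6,r3:4,r4:-2,r5:1
  c6: stall  regs: r0:3,r1:Add2,r2:6,r3:4,r4:-2,r5:1
  c7: CDB Add3=9; issue ADD r1<-Add3  regs: r0:3,r1:Add3,r2:6,r3:4,r4:-2,r5:1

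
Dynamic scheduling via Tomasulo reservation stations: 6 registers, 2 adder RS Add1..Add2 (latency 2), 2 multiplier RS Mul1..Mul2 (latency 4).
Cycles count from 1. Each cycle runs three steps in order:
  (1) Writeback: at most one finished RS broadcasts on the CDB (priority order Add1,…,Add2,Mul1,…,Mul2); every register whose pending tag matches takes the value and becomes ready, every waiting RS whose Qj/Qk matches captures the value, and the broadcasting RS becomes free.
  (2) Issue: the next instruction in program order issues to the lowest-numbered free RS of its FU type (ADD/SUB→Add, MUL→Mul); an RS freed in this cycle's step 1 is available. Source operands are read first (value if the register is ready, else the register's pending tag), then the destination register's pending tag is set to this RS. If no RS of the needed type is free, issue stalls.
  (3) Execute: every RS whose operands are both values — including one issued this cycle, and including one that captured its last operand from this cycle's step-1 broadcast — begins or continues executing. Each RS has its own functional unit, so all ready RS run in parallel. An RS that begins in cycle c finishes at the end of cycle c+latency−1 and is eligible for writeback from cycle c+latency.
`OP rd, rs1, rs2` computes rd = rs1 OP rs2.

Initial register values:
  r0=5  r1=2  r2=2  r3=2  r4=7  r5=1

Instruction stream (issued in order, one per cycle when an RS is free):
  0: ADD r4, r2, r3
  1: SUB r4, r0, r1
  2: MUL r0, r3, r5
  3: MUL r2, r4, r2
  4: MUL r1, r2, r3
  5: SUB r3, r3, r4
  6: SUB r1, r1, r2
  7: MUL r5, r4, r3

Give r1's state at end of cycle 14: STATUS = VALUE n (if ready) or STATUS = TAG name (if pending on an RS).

STATUS = VALUE 6

  c1: issue ADD r4<-Add1  regs: r0:5,r1:2,r2:2,r3:2,r4:Add1,r5:1
  c2: issue SUB r4<-Add2  regs: r0:5,r1:2,r2:2,r3:2,r4:Add2,r5:1
  c3: CDB Add1=4; issue MUL r0<-Mul1  regs: r0:Mul1,r1:2,r2:2,r3:2,r4:Add2,r5:1
  c4: CDB Add2=3; issue MUL r2<-Mul2  regs: r0:Mul1,r1:2,r2:Mul2,r3:2,r4:3,r5:1
  c5: stall  regs: r0:Mul1,r1:2,r2:Mul2,r3:2,r4:3,r5:1
  c6: stall  regs: r0:Mul1,r1:2,r2:Mul2,r3:2,r4:3,r5:1
  c7: CDB Mul1=2; issue MUL r1<-Mul1  regs: r0:2,r1:Mul1,r2:Mul2,r3:2,r4:3,r5:1
  c8: CDB Mul2=6; issue SUB r3<-Add1  regs: r0:2,r1:Mul1,r2:6,r3:Add1,r4:3,r5:1
  c9: issue SUB r1<-Add2  regs: r0:2,r1:Add2,r2:6,r3:Add1,r4:3,r5:1
  c10: CDB Add1=-1; issue MUL r5<-Mul2  regs: r0:2,r1:Add2,r2:6,r3:-1,r4:3,r5:Mul2
  c11: -  regs: r0:2,r1:Add2,r2:6,r3:-1,r4:3,r5:Mul2
  c12: CDB Mul1=12  regs: r0:2,r1:Add2,r2:6,r3:-1,r4:3,r5:Mul2
  c13: -  regs: r0:2,r1:Add2,r2:6,r3:-1,r4:3,r5:Mul2
  c14: CDB Add2=6  regs: r0:2,r1:6,r2:6,r3:-1,r4:3,r5:Mul2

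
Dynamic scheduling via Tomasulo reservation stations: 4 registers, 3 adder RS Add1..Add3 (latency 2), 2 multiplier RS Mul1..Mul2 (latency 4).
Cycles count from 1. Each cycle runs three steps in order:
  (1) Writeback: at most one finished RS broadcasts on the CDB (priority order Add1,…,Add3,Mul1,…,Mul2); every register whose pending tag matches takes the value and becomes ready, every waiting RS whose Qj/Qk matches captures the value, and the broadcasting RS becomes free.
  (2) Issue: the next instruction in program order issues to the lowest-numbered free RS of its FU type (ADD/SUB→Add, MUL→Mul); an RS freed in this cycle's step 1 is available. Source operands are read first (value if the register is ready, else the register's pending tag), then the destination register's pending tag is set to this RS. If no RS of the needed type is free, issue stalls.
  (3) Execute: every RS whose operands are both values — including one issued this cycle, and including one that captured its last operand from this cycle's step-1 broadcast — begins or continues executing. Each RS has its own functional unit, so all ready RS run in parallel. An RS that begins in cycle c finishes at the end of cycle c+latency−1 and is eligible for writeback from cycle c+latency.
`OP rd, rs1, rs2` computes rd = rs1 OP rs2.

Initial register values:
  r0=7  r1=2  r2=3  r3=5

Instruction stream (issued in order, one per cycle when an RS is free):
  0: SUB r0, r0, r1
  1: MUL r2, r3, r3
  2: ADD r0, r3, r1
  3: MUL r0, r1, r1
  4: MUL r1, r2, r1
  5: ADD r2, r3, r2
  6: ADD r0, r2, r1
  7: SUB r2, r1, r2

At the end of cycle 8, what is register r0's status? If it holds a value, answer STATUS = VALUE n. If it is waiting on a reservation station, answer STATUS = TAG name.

  c1: issue SUB r0<-Add1  regs: r0:Add1,r1:2,r2:3,r3:5
  c2: issue MUL r2<-Mul1  regs: r0:Add1,r1:2,r2:Mul1,r3:5
  c3: CDB Add1=5; issue ADD r0<-Add1  regs: r0:Add1,r1:2,r2:Mul1,r3:5
  c4: issue MUL r0<-Mul2  regs: r0:Mul2,r1:2,r2:Mul1,r3:5
  c5: CDB Add1=7; stall  regs: r0:Mul2,r1:2,r2:Mul1,r3:5
  c6: CDB Mul1=25; issue MUL r1<-Mul1  regs: r0:Mul2,r1:Mul1,r2:25,r3:5
  c7: issue ADD r2<-Add1  regs: r0:Mul2,r1:Mul1,r2:Add1,r3:5
  c8: CDB Mul2=4; issue ADD r0<-Add2  regs: r0:Add2,r1:Mul1,r2:Add1,r3:5

STATUS = TAG Add2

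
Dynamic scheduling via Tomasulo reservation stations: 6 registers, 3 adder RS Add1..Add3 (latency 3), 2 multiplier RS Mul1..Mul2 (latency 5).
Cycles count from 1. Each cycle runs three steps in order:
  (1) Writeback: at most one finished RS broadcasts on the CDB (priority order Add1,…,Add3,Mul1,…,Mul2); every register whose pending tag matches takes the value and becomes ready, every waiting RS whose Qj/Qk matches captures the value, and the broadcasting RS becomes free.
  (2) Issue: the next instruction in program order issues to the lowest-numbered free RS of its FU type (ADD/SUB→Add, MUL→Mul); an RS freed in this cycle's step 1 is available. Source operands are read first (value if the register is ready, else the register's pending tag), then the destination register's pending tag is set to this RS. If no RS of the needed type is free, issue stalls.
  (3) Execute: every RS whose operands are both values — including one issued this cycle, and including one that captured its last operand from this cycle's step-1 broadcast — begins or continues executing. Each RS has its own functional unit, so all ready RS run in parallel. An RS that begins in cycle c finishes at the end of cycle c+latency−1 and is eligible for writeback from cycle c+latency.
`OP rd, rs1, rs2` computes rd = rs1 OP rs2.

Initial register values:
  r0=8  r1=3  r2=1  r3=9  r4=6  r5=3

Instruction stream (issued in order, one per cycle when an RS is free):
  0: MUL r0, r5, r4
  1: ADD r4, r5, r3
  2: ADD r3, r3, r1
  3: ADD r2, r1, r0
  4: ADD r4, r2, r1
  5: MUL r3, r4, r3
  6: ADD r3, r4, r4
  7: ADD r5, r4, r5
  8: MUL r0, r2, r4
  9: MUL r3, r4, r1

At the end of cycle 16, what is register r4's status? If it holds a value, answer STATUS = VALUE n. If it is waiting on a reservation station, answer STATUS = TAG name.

c1: issue MUL r0<-Mul1 | r0:Mul1,r1:3,r2:1,r3:9,r4:6,r5:3
c2: issue ADD r4<-Add1 | r0:Mul1,r1:3,r2:1,r3:9,r4:Add1,r5:3
c3: issue ADD r3<-Add2 | r0:Mul1,r1:3,r2:1,r3:Add2,r4:Add1,r5:3
c4: issue ADD r2<-Add3 | r0:Mul1,r1:3,r2:Add3,r3:Add2,r4:Add1,r5:3
c5: CDB Add1=12; issue ADD r4<-Add1 | r0:Mul1,r1:3,r2:Add3,r3:Add2,r4:Add1,r5:3
c6: CDB Add2=12; issue MUL r3<-Mul2 | r0:Mul1,r1:3,r2:Add3,r3:Mul2,r4:Add1,r5:3
c7: CDB Mul1=18; issue ADD r3<-Add2 | r0:18,r1:3,r2:Add3,r3:Add2,r4:Add1,r5:3
c8: stall | r0:18,r1:3,r2:Add3,r3:Add2,r4:Add1,r5:3
c9: stall | r0:18,r1:3,r2:Add3,r3:Add2,r4:Add1,r5:3
c10: CDB Add3=21; issue ADD r5<-Add3 | r0:18,r1:3,r2:21,r3:Add2,r4:Add1,r5:Add3
c11: issue MUL r0<-Mul1 | r0:Mul1,r1:3,r2:21,r3:Add2,r4:Add1,r5:Add3
c12: stall | r0:Mul1,r1:3,r2:21,r3:Add2,r4:Add1,r5:Add3
c13: CDB Add1=24; stall | r0:Mul1,r1:3,r2:21,r3:Add2,r4:24,r5:Add3
c14: stall | r0:Mul1,r1:3,r2:21,r3:Add2,r4:24,r5:Add3
c15: stall | r0:Mul1,r1:3,r2:21,r3:Add2,r4:24,r5:Add3
c16: CDB Add2=48; stall | r0:Mul1,r1:3,r2:21,r3:48,r4:24,r5:Add3

STATUS = VALUE 24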